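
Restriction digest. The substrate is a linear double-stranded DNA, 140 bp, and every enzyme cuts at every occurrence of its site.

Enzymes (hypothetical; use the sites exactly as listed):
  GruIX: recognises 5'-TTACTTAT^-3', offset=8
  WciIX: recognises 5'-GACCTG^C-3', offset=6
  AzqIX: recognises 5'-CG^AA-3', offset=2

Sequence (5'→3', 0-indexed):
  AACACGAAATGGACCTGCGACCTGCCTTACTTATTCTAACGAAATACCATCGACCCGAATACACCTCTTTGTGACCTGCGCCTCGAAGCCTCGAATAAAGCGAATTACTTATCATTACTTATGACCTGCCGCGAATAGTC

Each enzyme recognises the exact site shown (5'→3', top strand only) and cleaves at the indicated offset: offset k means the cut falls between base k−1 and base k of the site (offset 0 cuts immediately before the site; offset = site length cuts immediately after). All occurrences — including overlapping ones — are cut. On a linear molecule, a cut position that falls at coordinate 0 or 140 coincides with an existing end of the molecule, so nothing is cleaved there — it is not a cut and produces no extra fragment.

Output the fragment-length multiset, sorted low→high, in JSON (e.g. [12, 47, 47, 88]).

Per-enzyme occurrences:
  GruIX TTACTTAT/8: at [26, 104, 114] ⇒ [34, 112, 122]
  WciIX GACCTGC/6: at [11, 18, 72, 122] ⇒ [17, 24, 78, 128]
  AzqIX CGAA/2: at [4, 39, 55, 83, 91, 100, 131] ⇒ [6, 41, 57, 85, 93, 102, 133]

All cut coordinates (distinct, sorted): [6, 17, 24, 34, 41, 57, 78, 85, 93, 102, 112, 122, 128, 133]

Fragments:
  [0,6): 6 bp
  [6,17): 11 bp
  [17,24): 7 bp
  [24,34): 10 bp
  [34,41): 7 bp
  [41,57): 16 bp
  [57,78): 21 bp
  [78,85): 7 bp
  [85,93): 8 bp
  [93,102): 9 bp
  [102,112): 10 bp
  [112,122): 10 bp
  [122,128): 6 bp
  [128,133): 5 bp
  [133,140): 7 bp

[5,6,6,7,7,7,7,8,9,10,10,10,11,16,21]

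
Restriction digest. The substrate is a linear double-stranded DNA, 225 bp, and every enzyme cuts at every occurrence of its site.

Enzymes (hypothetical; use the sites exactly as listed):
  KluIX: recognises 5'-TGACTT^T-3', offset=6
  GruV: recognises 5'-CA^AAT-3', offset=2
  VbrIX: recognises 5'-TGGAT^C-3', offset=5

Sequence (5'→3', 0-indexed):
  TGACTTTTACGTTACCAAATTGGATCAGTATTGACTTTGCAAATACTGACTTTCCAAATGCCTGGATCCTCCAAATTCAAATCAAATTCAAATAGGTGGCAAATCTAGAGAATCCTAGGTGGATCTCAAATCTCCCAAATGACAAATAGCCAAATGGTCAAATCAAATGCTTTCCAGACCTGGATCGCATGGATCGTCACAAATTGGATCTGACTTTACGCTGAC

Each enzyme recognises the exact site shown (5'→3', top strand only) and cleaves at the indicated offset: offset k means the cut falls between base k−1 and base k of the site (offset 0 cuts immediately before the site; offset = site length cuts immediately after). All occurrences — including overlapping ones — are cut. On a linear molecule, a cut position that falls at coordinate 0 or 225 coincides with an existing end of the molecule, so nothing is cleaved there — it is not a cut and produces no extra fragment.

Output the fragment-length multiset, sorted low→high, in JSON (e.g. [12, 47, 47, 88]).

Per-enzyme occurrences:
  KluIX (TGACTTT, off=6): starts [0, 31, 46, 210] → cuts [6, 37, 52, 216]
  GruV (CAAAT, off=2): starts [15, 39, 54, 71, 77, 82, 88, 99, 126, 135, 142, 150, 158, 163, 199] → cuts [17, 41, 56, 73, 79, 84, 90, 101, 128, 137, 144, 152, 160, 165, 201]
  VbrIX (TGGATC, off=5): starts [20, 62, 119, 180, 189, 204] → cuts [25, 67, 124, 185, 194, 209]

Pooled cuts: [6, 17, 25, 37, 41, 52, 56, 67, 73, 79, 84, 90, 101, 124, 128, 137, 144, 152, 160, 165, 185, 194, 201, 209, 216]

Fragments:
  [0,6): 6 bp
  [6,17): 11 bp
  [17,25): 8 bp
  [25,37): 12 bp
  [37,41): 4 bp
  [41,52): 11 bp
  [52,56): 4 bp
  [56,67): 11 bp
  [67,73): 6 bp
  [73,79): 6 bp
  [79,84): 5 bp
  [84,90): 6 bp
  [90,101): 11 bp
  [101,124): 23 bp
  [124,128): 4 bp
  [128,137): 9 bp
  [137,144): 7 bp
  [144,152): 8 bp
  [152,160): 8 bp
  [160,165): 5 bp
  [165,185): 20 bp
  [185,194): 9 bp
  [194,201): 7 bp
  [201,209): 8 bp
  [209,216): 7 bp
  [216,225): 9 bp

[4,4,4,5,5,6,6,6,6,7,7,7,8,8,8,8,9,9,9,11,11,11,11,12,20,23]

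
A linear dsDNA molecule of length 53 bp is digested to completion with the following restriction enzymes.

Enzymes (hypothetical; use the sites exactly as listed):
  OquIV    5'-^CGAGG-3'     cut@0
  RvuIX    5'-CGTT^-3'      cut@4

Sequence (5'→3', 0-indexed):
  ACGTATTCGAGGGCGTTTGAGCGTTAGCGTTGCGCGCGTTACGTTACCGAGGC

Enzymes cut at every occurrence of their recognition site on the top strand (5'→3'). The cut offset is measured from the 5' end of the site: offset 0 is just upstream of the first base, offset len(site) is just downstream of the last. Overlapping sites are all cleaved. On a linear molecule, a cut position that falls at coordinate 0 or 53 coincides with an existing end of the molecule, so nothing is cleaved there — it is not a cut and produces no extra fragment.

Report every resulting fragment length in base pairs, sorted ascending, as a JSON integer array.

[2,5,6,6,7,8,9,10]

Scan for sites:
  OquIV (CGAGG, off=0): starts [7, 47] → cuts [7, 47]
  RvuIX (CGTT, off=4): starts [13, 21, 27, 36, 41] → cuts [17, 25, 31, 40, 45]

All cut coordinates (distinct, sorted): [7, 17, 25, 31, 40, 45, 47]

Fragments:
  [0,7): 7 bp
  [7,17): 10 bp
  [17,25): 8 bp
  [25,31): 6 bp
  [31,40): 9 bp
  [40,45): 5 bp
  [45,47): 2 bp
  [47,53): 6 bp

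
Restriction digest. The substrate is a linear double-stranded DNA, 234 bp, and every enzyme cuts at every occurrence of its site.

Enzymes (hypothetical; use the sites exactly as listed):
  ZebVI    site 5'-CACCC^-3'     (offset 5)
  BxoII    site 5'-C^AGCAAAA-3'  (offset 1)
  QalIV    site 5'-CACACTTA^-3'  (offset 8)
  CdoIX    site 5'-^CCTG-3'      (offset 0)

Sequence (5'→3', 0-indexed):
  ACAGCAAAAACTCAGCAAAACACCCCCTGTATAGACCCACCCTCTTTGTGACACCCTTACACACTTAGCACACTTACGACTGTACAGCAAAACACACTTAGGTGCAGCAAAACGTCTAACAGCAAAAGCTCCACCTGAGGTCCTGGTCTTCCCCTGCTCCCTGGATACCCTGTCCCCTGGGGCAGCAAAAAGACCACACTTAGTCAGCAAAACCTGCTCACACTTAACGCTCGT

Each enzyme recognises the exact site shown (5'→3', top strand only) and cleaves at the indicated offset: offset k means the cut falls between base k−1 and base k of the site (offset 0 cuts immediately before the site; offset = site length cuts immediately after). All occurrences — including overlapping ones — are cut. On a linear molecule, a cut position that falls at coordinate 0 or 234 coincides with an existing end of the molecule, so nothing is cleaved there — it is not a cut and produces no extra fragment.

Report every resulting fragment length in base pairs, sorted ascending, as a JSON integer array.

Per-enzyme occurrences:
  ZebVI CACCC/5: at [20, 37, 51] ⇒ [25, 42, 56]
  BxoII CAGCAAAA/1: at [1, 12, 84, 104, 119, 182, 204] ⇒ [2, 13, 85, 105, 120, 183, 205]
  QalIV CACACTTA/8: at [59, 68, 92, 194, 218] ⇒ [67, 76, 100, 202, 226]
  CdoIX CCTG/0: at [25, 133, 141, 152, 159, 168, 175, 212] ⇒ [25, 133, 141, 152, 159, 168, 175, 212]

Pooled cuts: [2, 13, 25, 42, 56, 67, 76, 85, 100, 105, 120, 133, 141, 152, 159, 168, 175, 183, 202, 205, 212, 226]

Fragments:
  [0,2): 2 bp
  [2,13): 11 bp
  [13,25): 12 bp
  [25,42): 17 bp
  [42,56): 14 bp
  [56,67): 11 bp
  [67,76): 9 bp
  [76,85): 9 bp
  [85,100): 15 bp
  [100,105): 5 bp
  [105,120): 15 bp
  [120,133): 13 bp
  [133,141): 8 bp
  [141,152): 11 bp
  [152,159): 7 bp
  [159,168): 9 bp
  [168,175): 7 bp
  [175,183): 8 bp
  [183,202): 19 bp
  [202,205): 3 bp
  [205,212): 7 bp
  [212,226): 14 bp
  [226,234): 8 bp

[2,3,5,7,7,7,8,8,8,9,9,9,11,11,11,12,13,14,14,15,15,17,19]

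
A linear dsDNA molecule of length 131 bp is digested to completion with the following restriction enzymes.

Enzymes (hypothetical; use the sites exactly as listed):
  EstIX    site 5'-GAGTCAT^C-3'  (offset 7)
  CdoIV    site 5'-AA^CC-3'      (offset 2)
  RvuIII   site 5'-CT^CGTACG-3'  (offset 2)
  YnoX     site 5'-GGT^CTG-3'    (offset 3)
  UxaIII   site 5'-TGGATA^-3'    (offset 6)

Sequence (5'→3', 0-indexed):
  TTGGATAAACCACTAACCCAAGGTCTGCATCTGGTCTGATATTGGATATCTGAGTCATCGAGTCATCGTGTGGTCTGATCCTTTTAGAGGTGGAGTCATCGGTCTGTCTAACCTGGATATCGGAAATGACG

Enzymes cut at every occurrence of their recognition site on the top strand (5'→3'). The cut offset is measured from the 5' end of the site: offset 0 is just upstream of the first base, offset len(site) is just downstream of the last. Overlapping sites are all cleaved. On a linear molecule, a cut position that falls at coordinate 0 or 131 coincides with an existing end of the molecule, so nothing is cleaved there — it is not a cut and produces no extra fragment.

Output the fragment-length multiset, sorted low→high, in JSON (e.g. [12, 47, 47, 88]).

Per-enzyme occurrences:
  EstIX GAGTCATC/7: at [51, 59, 92] ⇒ [58, 66, 99]
  CdoIV AACC/2: at [7, 14, 109] ⇒ [9, 16, 111]
  RvuIII (CTCGTACG, off=2): no sites
  YnoX GGTCTG/3: at [21, 32, 71, 100] ⇒ [24, 35, 74, 103]
  UxaIII TGGATA/6: at [1, 42, 113] ⇒ [7, 48, 119]

All cut coordinates (distinct, sorted): [7, 9, 16, 24, 35, 48, 58, 66, 74, 99, 103, 111, 119]

Fragments:
  [0,7): 7 bp
  [7,9): 2 bp
  [9,16): 7 bp
  [16,24): 8 bp
  [24,35): 11 bp
  [35,48): 13 bp
  [48,58): 10 bp
  [58,66): 8 bp
  [66,74): 8 bp
  [74,99): 25 bp
  [99,103): 4 bp
  [103,111): 8 bp
  [111,119): 8 bp
  [119,131): 12 bp

[2,4,7,7,8,8,8,8,8,10,11,12,13,25]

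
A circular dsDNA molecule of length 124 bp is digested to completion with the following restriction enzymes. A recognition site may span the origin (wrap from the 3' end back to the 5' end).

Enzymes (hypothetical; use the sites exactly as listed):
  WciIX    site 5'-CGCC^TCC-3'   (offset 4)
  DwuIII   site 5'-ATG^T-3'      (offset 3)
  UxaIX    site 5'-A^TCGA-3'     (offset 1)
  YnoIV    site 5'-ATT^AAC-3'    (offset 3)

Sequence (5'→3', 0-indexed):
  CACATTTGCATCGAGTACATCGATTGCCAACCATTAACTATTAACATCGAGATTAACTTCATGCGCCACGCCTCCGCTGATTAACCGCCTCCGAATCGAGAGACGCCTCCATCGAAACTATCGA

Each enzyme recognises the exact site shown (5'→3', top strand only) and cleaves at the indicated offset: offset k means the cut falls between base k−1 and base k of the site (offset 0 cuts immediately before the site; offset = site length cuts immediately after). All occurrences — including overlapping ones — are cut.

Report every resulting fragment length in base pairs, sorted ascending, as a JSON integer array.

[4,4,6,7,7,8,9,9,10,12,14,16,18]

Per-enzyme occurrences:
  WciIX (CGCCTCC, off=4): starts [68, 85, 103] → cuts [72, 89, 107]
  DwuIII (ATGT, off=3): no sites
  UxaIX (ATCGA, off=1): starts [9, 18, 45, 94, 110, 119] → cuts [10, 19, 46, 95, 111, 120]
  YnoIV (ATTAAC, off=3): starts [32, 39, 51, 79] → cuts [35, 42, 54, 82]

All cut coordinates (distinct, sorted): [10, 19, 35, 42, 46, 54, 72, 82, 89, 95, 107, 111, 120]

Fragments:
  10→19: 9 bp
  19→35: 16 bp
  35→42: 7 bp
  42→46: 4 bp
  46→54: 8 bp
  54→72: 18 bp
  72→82: 10 bp
  82→89: 7 bp
  89→95: 6 bp
  95→107: 12 bp
  107→111: 4 bp
  111→120: 9 bp
  120→10 (wrap): 124-120+10 = 14 bp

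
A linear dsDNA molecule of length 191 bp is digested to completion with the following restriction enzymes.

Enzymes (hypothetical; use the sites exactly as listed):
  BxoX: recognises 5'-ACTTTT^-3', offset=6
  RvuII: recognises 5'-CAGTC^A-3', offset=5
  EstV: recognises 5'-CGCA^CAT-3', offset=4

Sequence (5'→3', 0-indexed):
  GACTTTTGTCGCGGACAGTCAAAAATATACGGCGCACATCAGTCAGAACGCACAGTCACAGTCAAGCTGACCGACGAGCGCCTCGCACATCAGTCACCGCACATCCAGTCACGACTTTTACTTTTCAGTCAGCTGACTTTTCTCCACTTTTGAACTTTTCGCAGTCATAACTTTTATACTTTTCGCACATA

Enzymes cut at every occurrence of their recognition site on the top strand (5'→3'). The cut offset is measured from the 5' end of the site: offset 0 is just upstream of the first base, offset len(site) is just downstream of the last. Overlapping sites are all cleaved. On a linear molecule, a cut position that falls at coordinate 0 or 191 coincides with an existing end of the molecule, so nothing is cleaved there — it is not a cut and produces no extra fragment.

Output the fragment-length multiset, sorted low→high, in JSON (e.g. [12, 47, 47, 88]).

Scan for sites:
  BxoX (ACTTTT, off=6): starts [1, 113, 119, 135, 145, 153, 169, 177] → cuts [7, 119, 125, 141, 151, 159, 175, 183]
  RvuII (CAGTCA, off=5): starts [15, 39, 52, 58, 90, 105, 125, 161] → cuts [20, 44, 57, 63, 95, 110, 130, 166]
  EstV (CGCACAT, off=4): starts [32, 83, 97, 183] → cuts [36, 87, 101, 187]

All cut coordinates (distinct, sorted): [7, 20, 36, 44, 57, 63, 87, 95, 101, 110, 119, 125, 130, 141, 151, 159, 166, 175, 183, 187]

Fragment lengths:
  [0,7): 7 bp
  [7,20): 13 bp
  [20,36): 16 bp
  [36,44): 8 bp
  [44,57): 13 bp
  [57,63): 6 bp
  [63,87): 24 bp
  [87,95): 8 bp
  [95,101): 6 bp
  [101,110): 9 bp
  [110,119): 9 bp
  [119,125): 6 bp
  [125,130): 5 bp
  [130,141): 11 bp
  [141,151): 10 bp
  [151,159): 8 bp
  [159,166): 7 bp
  [166,175): 9 bp
  [175,183): 8 bp
  [183,187): 4 bp
  [187,191): 4 bp

[4,4,5,6,6,6,7,7,8,8,8,8,9,9,9,10,11,13,13,16,24]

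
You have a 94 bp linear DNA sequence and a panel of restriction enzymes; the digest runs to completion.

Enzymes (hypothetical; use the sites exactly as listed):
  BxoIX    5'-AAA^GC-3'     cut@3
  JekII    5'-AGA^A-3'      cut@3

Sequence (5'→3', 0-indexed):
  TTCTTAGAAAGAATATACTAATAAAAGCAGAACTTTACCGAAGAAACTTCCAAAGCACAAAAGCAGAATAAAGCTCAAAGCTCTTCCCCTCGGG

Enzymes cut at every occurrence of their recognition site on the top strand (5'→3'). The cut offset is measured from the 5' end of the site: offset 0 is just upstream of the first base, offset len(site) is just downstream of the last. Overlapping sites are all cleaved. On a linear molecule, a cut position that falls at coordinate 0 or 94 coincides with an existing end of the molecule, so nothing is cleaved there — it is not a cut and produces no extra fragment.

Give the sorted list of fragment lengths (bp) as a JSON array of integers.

Site scan:
  BxoIX AAAGC/3: at [23, 51, 59, 69, 76] ⇒ [26, 54, 62, 72, 79]
  JekII AGAA/3: at [5, 9, 28, 41, 64] ⇒ [8, 12, 31, 44, 67]

Pooled cuts: [8, 12, 26, 31, 44, 54, 62, 67, 72, 79]

Fragments:
  [0,8): 8 bp
  [8,12): 4 bp
  [12,26): 14 bp
  [26,31): 5 bp
  [31,44): 13 bp
  [44,54): 10 bp
  [54,62): 8 bp
  [62,67): 5 bp
  [67,72): 5 bp
  [72,79): 7 bp
  [79,94): 15 bp

[4,5,5,5,7,8,8,10,13,14,15]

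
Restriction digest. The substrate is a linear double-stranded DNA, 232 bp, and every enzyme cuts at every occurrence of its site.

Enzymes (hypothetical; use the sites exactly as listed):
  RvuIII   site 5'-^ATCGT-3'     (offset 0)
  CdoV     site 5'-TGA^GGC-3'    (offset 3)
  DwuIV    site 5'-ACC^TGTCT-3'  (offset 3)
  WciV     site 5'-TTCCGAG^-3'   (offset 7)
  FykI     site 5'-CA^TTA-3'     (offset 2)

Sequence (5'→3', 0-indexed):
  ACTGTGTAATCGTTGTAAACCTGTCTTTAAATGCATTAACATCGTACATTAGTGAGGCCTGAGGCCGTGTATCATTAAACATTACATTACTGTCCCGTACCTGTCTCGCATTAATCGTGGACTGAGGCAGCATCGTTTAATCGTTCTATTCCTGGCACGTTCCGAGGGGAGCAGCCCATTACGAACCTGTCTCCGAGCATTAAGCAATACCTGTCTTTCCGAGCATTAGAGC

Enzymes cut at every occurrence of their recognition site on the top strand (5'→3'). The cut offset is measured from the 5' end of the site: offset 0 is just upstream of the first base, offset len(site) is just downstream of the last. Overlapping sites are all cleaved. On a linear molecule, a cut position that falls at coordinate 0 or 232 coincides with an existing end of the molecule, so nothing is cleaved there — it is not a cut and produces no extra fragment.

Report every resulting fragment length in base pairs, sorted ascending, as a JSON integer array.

[2,3,5,5,6,7,7,7,7,8,8,8,9,9,12,12,12,12,12,12,13,14,15,27]

Scan for sites:
  RvuIII ATCGT/0: at [8, 40, 113, 131, 139] ⇒ [8, 40, 113, 131, 139]
  CdoV TGAGGC/3: at [52, 59, 122] ⇒ [55, 62, 125]
  DwuIV ACCTGTCT/3: at [18, 98, 184, 208] ⇒ [21, 101, 187, 211]
  WciV TTCCGAG/7: at [159, 216] ⇒ [166, 223]
  FykI CATTA/2: at [33, 46, 72, 79, 84, 108, 176, 197, 223] ⇒ [35, 48, 74, 81, 86, 110, 178, 199, 225]

Pooled cuts: [8, 21, 35, 40, 48, 55, 62, 74, 81, 86, 101, 110, 113, 125, 131, 139, 166, 178, 187, 199, 211, 223, 225]

Fragment lengths:
  [0,8): 8 bp
  [8,21): 13 bp
  [21,35): 14 bp
  [35,40): 5 bp
  [40,48): 8 bp
  [48,55): 7 bp
  [55,62): 7 bp
  [62,74): 12 bp
  [74,81): 7 bp
  [81,86): 5 bp
  [86,101): 15 bp
  [101,110): 9 bp
  [110,113): 3 bp
  [113,125): 12 bp
  [125,131): 6 bp
  [131,139): 8 bp
  [139,166): 27 bp
  [166,178): 12 bp
  [178,187): 9 bp
  [187,199): 12 bp
  [199,211): 12 bp
  [211,223): 12 bp
  [223,225): 2 bp
  [225,232): 7 bp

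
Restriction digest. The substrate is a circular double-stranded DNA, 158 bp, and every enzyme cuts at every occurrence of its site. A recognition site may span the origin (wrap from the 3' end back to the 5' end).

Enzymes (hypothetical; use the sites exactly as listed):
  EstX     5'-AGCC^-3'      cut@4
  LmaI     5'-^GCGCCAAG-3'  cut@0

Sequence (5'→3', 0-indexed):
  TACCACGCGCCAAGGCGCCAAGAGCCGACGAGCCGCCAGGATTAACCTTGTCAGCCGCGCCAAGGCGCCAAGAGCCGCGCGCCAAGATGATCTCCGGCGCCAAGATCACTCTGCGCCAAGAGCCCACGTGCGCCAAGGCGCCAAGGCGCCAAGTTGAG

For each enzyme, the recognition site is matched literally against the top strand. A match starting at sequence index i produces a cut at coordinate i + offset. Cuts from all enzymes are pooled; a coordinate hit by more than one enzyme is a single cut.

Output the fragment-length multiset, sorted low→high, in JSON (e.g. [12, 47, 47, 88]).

Per-enzyme occurrences:
  EstX AGCC/4: at [22, 30, 52, 72, 120] ⇒ [26, 34, 56, 76, 124]
  LmaI GCGCCAAG/0: at [6, 14, 56, 64, 78, 96, 112, 129, 137, 145] ⇒ [6, 14, 56, 64, 78, 96, 112, 129, 137, 145]

Pooled cuts: [6, 14, 26, 34, 56, 64, 76, 78, 96, 112, 124, 129, 137, 145]

Fragments:
  6→14: 8 bp
  14→26: 12 bp
  26→34: 8 bp
  34→56: 22 bp
  56→64: 8 bp
  64→76: 12 bp
  76→78: 2 bp
  78→96: 18 bp
  96→112: 16 bp
  112→124: 12 bp
  124→129: 5 bp
  129→137: 8 bp
  137→145: 8 bp
  145→6 (wrap): 158-145+6 = 19 bp

[2,5,8,8,8,8,8,12,12,12,16,18,19,22]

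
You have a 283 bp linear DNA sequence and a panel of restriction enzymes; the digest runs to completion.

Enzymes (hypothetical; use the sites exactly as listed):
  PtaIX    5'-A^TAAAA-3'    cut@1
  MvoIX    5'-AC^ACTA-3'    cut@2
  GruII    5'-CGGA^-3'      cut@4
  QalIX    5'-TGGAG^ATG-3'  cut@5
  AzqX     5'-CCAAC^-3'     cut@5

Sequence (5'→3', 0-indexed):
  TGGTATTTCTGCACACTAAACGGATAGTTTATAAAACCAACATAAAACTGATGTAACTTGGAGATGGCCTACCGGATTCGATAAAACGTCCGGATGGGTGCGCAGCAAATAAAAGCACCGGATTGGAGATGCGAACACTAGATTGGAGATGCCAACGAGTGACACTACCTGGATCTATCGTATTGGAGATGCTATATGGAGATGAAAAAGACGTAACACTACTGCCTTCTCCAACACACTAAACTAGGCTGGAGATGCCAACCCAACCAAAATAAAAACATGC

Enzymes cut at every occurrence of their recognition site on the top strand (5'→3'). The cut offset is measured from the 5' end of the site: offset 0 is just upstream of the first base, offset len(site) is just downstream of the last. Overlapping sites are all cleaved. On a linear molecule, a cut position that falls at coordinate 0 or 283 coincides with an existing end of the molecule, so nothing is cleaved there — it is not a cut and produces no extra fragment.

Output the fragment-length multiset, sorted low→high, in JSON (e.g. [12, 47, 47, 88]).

[1,2,5,5,5,6,7,7,8,8,8,10,10,11,12,13,13,13,13,14,15,16,17,18,21,25]

Site scan:
  PtaIX (ATAAAA, off=1): starts [30, 41, 80, 108, 271] → cuts [31, 42, 81, 109, 272]
  MvoIX (ACACTA, off=2): starts [12, 134, 161, 215, 235] → cuts [14, 136, 163, 217, 237]
  GruII (CGGA, off=4): starts [20, 72, 90, 118] → cuts [24, 76, 94, 122]
  QalIX (TGGAGATG, off=5): starts [58, 123, 143, 183, 196, 249] → cuts [63, 128, 148, 188, 201, 254]
  AzqX (CCAAC, off=5): starts [36, 151, 230, 257, 262] → cuts [41, 156, 235, 262, 267]

All cut coordinates (distinct, sorted): [14, 24, 31, 41, 42, 63, 76, 81, 94, 109, 122, 128, 136, 148, 156, 163, 188, 201, 217, 235, 237, 254, 262, 267, 272]

Fragment lengths:
  [0,14): 14 bp
  [14,24): 10 bp
  [24,31): 7 bp
  [31,41): 10 bp
  [41,42): 1 bp
  [42,63): 21 bp
  [63,76): 13 bp
  [76,81): 5 bp
  [81,94): 13 bp
  [94,109): 15 bp
  [109,122): 13 bp
  [122,128): 6 bp
  [128,136): 8 bp
  [136,148): 12 bp
  [148,156): 8 bp
  [156,163): 7 bp
  [163,188): 25 bp
  [188,201): 13 bp
  [201,217): 16 bp
  [217,235): 18 bp
  [235,237): 2 bp
  [237,254): 17 bp
  [254,262): 8 bp
  [262,267): 5 bp
  [267,272): 5 bp
  [272,283): 11 bp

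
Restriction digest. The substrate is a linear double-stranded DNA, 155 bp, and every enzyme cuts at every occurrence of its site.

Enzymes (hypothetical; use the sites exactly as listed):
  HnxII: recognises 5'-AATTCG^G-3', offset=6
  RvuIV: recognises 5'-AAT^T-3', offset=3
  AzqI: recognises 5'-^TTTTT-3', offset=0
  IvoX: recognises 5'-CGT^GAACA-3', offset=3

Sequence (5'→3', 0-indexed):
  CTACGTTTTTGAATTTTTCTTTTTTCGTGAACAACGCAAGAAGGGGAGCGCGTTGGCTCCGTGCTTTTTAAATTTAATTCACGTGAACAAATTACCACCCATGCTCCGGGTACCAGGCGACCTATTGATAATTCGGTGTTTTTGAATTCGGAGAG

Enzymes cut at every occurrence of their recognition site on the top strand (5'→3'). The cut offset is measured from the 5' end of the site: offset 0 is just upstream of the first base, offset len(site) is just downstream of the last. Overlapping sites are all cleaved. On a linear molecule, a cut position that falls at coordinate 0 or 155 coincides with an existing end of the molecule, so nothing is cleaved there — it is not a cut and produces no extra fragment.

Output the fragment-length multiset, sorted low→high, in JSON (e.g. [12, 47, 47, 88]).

Per-enzyme occurrences:
  HnxII AATTCGG/6: at [129, 144] ⇒ [135, 150]
  RvuIV AATT/3: at [11, 70, 75, 89, 129, 144] ⇒ [14, 73, 78, 92, 132, 147]
  AzqI TTTTT/0: at [5, 13, 19, 20, 64, 138] ⇒ [5, 13, 19, 20, 64, 138]
  IvoX CGTGAACA/3: at [25, 81] ⇒ [28, 84]

Pooled cuts: [5, 13, 14, 19, 20, 28, 64, 73, 78, 84, 92, 132, 135, 138, 147, 150]

Fragment lengths:
  [0,5): 5 bp
  [5,13): 8 bp
  [13,14): 1 bp
  [14,19): 5 bp
  [19,20): 1 bp
  [20,28): 8 bp
  [28,64): 36 bp
  [64,73): 9 bp
  [73,78): 5 bp
  [78,84): 6 bp
  [84,92): 8 bp
  [92,132): 40 bp
  [132,135): 3 bp
  [135,138): 3 bp
  [138,147): 9 bp
  [147,150): 3 bp
  [150,155): 5 bp

[1,1,3,3,3,5,5,5,5,6,8,8,8,9,9,36,40]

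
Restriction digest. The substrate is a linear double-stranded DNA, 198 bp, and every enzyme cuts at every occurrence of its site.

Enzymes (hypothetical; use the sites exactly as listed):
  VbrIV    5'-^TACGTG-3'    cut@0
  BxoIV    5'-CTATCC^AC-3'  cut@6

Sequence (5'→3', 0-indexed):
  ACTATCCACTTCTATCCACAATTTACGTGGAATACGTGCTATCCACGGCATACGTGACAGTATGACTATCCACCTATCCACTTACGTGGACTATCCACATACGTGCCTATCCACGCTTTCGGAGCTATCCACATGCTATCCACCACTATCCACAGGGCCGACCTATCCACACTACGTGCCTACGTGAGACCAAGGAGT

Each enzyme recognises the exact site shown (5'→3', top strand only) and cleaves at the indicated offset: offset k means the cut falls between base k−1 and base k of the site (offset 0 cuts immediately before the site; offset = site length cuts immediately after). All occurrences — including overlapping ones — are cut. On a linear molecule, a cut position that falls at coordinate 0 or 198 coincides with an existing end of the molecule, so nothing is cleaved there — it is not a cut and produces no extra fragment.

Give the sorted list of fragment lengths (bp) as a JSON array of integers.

Site scan:
  VbrIV (TACGTG, off=0): starts [23, 32, 50, 82, 99, 172, 180] → cuts [23, 32, 50, 82, 99, 172, 180]
  BxoIV (CTATCCAC, off=6): starts [1, 11, 38, 65, 73, 90, 106, 124, 135, 145, 162] → cuts [7, 17, 44, 71, 79, 96, 112, 130, 141, 151, 168]

Pooled cuts: [7, 17, 23, 32, 44, 50, 71, 79, 82, 96, 99, 112, 130, 141, 151, 168, 172, 180]

Fragments:
  [0,7): 7 bp
  [7,17): 10 bp
  [17,23): 6 bp
  [23,32): 9 bp
  [32,44): 12 bp
  [44,50): 6 bp
  [50,71): 21 bp
  [71,79): 8 bp
  [79,82): 3 bp
  [82,96): 14 bp
  [96,99): 3 bp
  [99,112): 13 bp
  [112,130): 18 bp
  [130,141): 11 bp
  [141,151): 10 bp
  [151,168): 17 bp
  [168,172): 4 bp
  [172,180): 8 bp
  [180,198): 18 bp

[3,3,4,6,6,7,8,8,9,10,10,11,12,13,14,17,18,18,21]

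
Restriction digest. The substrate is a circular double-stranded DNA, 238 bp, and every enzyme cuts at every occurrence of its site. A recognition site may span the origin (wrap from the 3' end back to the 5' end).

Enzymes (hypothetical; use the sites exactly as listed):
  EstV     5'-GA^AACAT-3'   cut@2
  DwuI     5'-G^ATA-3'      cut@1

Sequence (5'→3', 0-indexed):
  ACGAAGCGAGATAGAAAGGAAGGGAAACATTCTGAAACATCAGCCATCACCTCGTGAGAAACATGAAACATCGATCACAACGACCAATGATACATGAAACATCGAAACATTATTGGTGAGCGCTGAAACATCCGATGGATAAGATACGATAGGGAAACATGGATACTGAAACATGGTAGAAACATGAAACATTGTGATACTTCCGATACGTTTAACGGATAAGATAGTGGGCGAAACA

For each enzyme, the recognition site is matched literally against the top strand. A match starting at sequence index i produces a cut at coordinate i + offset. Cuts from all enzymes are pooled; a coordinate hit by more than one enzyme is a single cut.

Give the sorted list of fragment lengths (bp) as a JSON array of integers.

Scan for sites:
  EstV (GAAACAT, off=2): starts [23, 33, 57, 64, 95, 103, 124, 153, 167, 178, 185] → cuts [25, 35, 59, 66, 97, 105, 126, 155, 169, 180, 187]
  DwuI (GATA, off=1): starts [9, 88, 137, 142, 147, 161, 195, 204, 217, 222] → cuts [10, 89, 138, 143, 148, 162, 196, 205, 218, 223]

All cut coordinates (distinct, sorted): [10, 25, 35, 59, 66, 89, 97, 105, 126, 138, 143, 148, 155, 162, 169, 180, 187, 196, 205, 218, 223]

Fragment lengths:
  10→25: 15 bp
  25→35: 10 bp
  35→59: 24 bp
  59→66: 7 bp
  66→89: 23 bp
  89→97: 8 bp
  97→105: 8 bp
  105→126: 21 bp
  126→138: 12 bp
  138→143: 5 bp
  143→148: 5 bp
  148→155: 7 bp
  155→162: 7 bp
  162→169: 7 bp
  169→180: 11 bp
  180→187: 7 bp
  187→196: 9 bp
  196→205: 9 bp
  205→218: 13 bp
  218→223: 5 bp
  223→10 (wrap): 238-223+10 = 25 bp

[5,5,5,7,7,7,7,7,8,8,9,9,10,11,12,13,15,21,23,24,25]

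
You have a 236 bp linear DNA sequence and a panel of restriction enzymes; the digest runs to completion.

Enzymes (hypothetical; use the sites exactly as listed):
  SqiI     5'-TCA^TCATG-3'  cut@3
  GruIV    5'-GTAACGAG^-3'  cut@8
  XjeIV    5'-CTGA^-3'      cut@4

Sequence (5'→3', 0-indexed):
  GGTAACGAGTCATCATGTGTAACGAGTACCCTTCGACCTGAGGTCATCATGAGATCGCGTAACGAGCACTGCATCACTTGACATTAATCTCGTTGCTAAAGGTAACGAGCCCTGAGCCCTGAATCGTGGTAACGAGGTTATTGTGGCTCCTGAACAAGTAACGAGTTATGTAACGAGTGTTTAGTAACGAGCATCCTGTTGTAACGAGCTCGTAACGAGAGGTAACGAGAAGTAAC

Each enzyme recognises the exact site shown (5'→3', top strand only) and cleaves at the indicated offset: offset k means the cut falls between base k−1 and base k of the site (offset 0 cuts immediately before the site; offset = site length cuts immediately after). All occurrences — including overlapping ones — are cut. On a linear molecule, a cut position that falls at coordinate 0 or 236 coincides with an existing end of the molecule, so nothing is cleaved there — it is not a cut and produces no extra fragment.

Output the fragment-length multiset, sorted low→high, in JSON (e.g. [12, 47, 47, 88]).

Site scan:
  SqiI (TCATCATG, off=3): starts [9, 43] → cuts [12, 46]
  GruIV (GTAACGAG, off=8): starts [1, 18, 58, 101, 128, 157, 169, 183, 200, 211, 221] → cuts [9, 26, 66, 109, 136, 165, 177, 191, 208, 219, 229]
  XjeIV (CTGA, off=4): starts [37, 111, 118, 149] → cuts [41, 115, 122, 153]

All cut coordinates (distinct, sorted): [9, 12, 26, 41, 46, 66, 109, 115, 122, 136, 153, 165, 177, 191, 208, 219, 229]

Fragments:
  [0,9): 9 bp
  [9,12): 3 bp
  [12,26): 14 bp
  [26,41): 15 bp
  [41,46): 5 bp
  [46,66): 20 bp
  [66,109): 43 bp
  [109,115): 6 bp
  [115,122): 7 bp
  [122,136): 14 bp
  [136,153): 17 bp
  [153,165): 12 bp
  [165,177): 12 bp
  [177,191): 14 bp
  [191,208): 17 bp
  [208,219): 11 bp
  [219,229): 10 bp
  [229,236): 7 bp

[3,5,6,7,7,9,10,11,12,12,14,14,14,15,17,17,20,43]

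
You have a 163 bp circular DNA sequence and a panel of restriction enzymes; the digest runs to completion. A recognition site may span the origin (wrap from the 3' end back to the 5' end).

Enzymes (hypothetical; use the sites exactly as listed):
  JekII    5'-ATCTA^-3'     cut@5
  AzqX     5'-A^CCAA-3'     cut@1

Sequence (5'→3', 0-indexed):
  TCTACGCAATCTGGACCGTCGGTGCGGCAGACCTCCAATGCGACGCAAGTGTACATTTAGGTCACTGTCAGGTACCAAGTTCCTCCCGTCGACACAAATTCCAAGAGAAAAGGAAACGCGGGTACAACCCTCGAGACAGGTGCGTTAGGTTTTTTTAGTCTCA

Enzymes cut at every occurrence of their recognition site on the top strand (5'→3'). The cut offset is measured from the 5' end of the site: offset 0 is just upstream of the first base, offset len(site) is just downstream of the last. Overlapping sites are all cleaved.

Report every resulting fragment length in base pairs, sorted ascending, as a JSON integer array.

[70,93]

Per-enzyme occurrences:
  JekII ATCTA/5: at [162] ⇒ [4]
  AzqX ACCAA/1: at [73] ⇒ [74]

All cut coordinates (distinct, sorted): [4, 74]

Fragments:
  4→74: 70 bp
  74→4 (wrap): 163-74+4 = 93 bp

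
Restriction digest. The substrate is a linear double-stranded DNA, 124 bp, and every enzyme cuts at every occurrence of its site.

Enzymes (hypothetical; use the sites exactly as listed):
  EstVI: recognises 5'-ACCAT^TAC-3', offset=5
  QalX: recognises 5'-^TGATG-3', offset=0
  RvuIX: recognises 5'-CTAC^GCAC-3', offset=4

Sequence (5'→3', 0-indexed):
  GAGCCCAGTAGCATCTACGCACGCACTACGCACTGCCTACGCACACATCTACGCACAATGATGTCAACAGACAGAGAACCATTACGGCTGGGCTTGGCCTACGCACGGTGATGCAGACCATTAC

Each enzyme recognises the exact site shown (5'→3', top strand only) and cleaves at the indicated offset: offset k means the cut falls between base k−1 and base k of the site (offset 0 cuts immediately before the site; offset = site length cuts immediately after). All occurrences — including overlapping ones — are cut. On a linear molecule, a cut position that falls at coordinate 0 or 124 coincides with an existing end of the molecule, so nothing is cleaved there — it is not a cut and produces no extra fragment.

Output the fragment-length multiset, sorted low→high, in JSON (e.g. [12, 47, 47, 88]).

[3,6,6,11,11,12,13,18,20,24]

Site scan:
  EstVI (ACCATTAC, off=5): starts [77, 116] → cuts [82, 121]
  QalX (TGATG, off=0): starts [58, 108] → cuts [58, 108]
  RvuIX (CTACGCAC, off=4): starts [14, 25, 36, 48, 98] → cuts [18, 29, 40, 52, 102]

All cut coordinates (distinct, sorted): [18, 29, 40, 52, 58, 82, 102, 108, 121]

Fragments:
  [0,18): 18 bp
  [18,29): 11 bp
  [29,40): 11 bp
  [40,52): 12 bp
  [52,58): 6 bp
  [58,82): 24 bp
  [82,102): 20 bp
  [102,108): 6 bp
  [108,121): 13 bp
  [121,124): 3 bp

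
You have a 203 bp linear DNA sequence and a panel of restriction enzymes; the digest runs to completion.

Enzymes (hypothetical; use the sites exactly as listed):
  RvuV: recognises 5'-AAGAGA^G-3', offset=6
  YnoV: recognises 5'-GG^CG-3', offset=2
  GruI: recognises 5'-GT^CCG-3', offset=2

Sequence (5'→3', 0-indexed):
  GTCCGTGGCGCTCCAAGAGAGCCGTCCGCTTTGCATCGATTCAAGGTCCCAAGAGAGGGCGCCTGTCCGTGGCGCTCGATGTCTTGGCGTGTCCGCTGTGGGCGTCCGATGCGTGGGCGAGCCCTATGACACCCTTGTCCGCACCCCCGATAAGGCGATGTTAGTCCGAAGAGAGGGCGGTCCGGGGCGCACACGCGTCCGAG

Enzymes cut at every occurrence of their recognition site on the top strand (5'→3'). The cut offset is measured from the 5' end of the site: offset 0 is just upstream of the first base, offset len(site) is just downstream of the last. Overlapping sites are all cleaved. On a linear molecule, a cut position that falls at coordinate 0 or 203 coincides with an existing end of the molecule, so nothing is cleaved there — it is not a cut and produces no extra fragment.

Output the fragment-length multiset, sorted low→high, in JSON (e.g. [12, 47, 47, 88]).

[2,3,3,3,4,5,5,5,6,6,6,7,9,10,10,11,12,12,15,17,21,31]

Scan for sites:
  RvuV (AAGAGAG, off=6): starts [14, 50, 168] → cuts [20, 56, 174]
  YnoV (GGCG, off=2): starts [6, 57, 70, 85, 100, 115, 153, 175, 185] → cuts [8, 59, 72, 87, 102, 117, 155, 177, 187]
  GruI (GTCCG, off=2): starts [0, 23, 64, 90, 103, 136, 163, 179, 196] → cuts [2, 25, 66, 92, 105, 138, 165, 181, 198]

All cut coordinates (distinct, sorted): [2, 8, 20, 25, 56, 59, 66, 72, 87, 92, 102, 105, 117, 138, 155, 165, 174, 177, 181, 187, 198]

Fragment lengths:
  [0,2): 2 bp
  [2,8): 6 bp
  [8,20): 12 bp
  [20,25): 5 bp
  [25,56): 31 bp
  [56,59): 3 bp
  [59,66): 7 bp
  [66,72): 6 bp
  [72,87): 15 bp
  [87,92): 5 bp
  [92,102): 10 bp
  [102,105): 3 bp
  [105,117): 12 bp
  [117,138): 21 bp
  [138,155): 17 bp
  [155,165): 10 bp
  [165,174): 9 bp
  [174,177): 3 bp
  [177,181): 4 bp
  [181,187): 6 bp
  [187,198): 11 bp
  [198,203): 5 bp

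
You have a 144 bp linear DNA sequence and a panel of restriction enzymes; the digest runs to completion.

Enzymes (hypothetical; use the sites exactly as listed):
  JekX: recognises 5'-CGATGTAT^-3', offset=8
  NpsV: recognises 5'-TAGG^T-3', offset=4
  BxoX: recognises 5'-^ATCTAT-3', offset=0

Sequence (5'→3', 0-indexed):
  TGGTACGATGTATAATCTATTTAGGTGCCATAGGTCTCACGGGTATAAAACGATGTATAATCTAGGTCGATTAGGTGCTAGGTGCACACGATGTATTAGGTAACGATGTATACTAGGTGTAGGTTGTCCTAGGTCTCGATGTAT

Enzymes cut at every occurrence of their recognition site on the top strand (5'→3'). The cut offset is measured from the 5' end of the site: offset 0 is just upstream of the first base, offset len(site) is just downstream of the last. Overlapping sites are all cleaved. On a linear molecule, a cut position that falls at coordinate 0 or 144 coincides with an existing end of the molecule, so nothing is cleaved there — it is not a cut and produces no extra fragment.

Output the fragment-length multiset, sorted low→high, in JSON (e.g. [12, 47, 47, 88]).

Scan for sites:
  JekX (CGATGTAT, off=8): starts [5, 50, 88, 103, 136] → cuts [13, 58, 96, 111] (position 144 is a terminus of the linear molecule — no cut)
  NpsV (TAGGT, off=4): starts [21, 30, 62, 71, 78, 96, 113, 119, 129] → cuts [25, 34, 66, 75, 82, 100, 117, 123, 133]
  BxoX (ATCTAT, off=0): starts [14] → cuts [14]

Pooled cuts: [13, 14, 25, 34, 58, 66, 75, 82, 96, 100, 111, 117, 123, 133]

Fragment lengths:
  [0,13): 13 bp
  [13,14): 1 bp
  [14,25): 11 bp
  [25,34): 9 bp
  [34,58): 24 bp
  [58,66): 8 bp
  [66,75): 9 bp
  [75,82): 7 bp
  [82,96): 14 bp
  [96,100): 4 bp
  [100,111): 11 bp
  [111,117): 6 bp
  [117,123): 6 bp
  [123,133): 10 bp
  [133,144): 11 bp

[1,4,6,6,7,8,9,9,10,11,11,11,13,14,24]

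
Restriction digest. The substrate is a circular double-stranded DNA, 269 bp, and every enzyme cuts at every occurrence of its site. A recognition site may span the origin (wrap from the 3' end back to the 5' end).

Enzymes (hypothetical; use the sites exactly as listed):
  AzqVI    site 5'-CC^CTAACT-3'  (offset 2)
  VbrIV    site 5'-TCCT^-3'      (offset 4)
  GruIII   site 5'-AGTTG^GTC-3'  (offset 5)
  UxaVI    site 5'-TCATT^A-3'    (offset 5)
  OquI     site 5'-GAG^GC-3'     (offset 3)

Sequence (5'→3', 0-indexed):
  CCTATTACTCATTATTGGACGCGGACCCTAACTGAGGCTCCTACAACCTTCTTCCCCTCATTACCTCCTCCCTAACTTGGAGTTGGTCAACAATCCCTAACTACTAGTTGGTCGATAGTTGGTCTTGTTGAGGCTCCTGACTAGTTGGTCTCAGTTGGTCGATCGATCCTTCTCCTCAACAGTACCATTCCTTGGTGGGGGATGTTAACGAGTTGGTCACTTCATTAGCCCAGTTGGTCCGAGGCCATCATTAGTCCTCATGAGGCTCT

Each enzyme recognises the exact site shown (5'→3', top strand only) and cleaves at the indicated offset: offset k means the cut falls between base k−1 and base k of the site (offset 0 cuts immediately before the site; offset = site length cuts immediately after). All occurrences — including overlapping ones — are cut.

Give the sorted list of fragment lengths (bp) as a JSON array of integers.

[2,6,6,6,6,6,7,7,8,9,9,9,10,10,10,11,11,11,11,13,14,14,14,16,20,23]

Scan for sites:
  AzqVI (CCCTAACT, off=2): starts [25, 69, 94] → cuts [27, 71, 96]
  VbrIV (TCCT, off=4): starts [38, 65, 134, 166, 172, 188, 254, 268] → cuts [3, 42, 69, 138, 170, 176, 192, 258]
  GruIII (AGTTGGTC, off=5): starts [80, 105, 116, 142, 152, 210, 231] → cuts [85, 110, 121, 147, 157, 215, 236]
  UxaVI (TCATTA, off=5): starts [8, 57, 221, 247] → cuts [13, 62, 226, 252]
  OquI (GAGGC, off=3): starts [33, 129, 240, 261] → cuts [36, 132, 243, 264]

Pooled cuts: [3, 13, 27, 36, 42, 62, 69, 71, 85, 96, 110, 121, 132, 138, 147, 157, 170, 176, 192, 215, 226, 236, 243, 252, 258, 264]

Fragments:
  3→13: 10 bp
  13→27: 14 bp
  27→36: 9 bp
  36→42: 6 bp
  42→62: 20 bp
  62→69: 7 bp
  69→71: 2 bp
  71→85: 14 bp
  85→96: 11 bp
  96→110: 14 bp
  110→121: 11 bp
  121→132: 11 bp
  132→138: 6 bp
  138→147: 9 bp
  147→157: 10 bp
  157→170: 13 bp
  170→176: 6 bp
  176→192: 16 bp
  192→215: 23 bp
  215→226: 11 bp
  226→236: 10 bp
  236→243: 7 bp
  243→252: 9 bp
  252→258: 6 bp
  258→264: 6 bp
  264→3 (wrap): 269-264+3 = 8 bp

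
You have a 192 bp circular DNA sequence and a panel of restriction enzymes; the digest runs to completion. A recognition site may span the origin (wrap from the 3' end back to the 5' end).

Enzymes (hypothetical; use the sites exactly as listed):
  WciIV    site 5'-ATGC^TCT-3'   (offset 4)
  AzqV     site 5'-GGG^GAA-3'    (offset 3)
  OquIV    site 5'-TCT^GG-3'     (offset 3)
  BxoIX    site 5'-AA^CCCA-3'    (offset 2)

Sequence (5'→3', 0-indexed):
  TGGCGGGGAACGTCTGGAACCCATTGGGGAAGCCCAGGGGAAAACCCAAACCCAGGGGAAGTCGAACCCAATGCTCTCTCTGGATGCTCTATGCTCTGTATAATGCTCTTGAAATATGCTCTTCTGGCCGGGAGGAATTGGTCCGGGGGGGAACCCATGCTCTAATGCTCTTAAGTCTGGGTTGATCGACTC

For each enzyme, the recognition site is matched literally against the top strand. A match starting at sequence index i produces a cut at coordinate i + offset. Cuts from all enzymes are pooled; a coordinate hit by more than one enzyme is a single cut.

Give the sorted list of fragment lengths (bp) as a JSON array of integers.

[3,4,5,6,6,6,6,7,7,7,7,8,8,8,9,9,10,11,12,13,15,25]

Scan for sites:
  WciIV (ATGCTCT, off=4): starts [70, 83, 90, 102, 115, 156, 164] → cuts [74, 87, 94, 106, 119, 160, 168]
  AzqV (GGGGAA, off=3): starts [4, 25, 36, 54, 147] → cuts [7, 28, 39, 57, 150]
  OquIV (TCTGG, off=3): starts [12, 78, 122, 175, 190] → cuts [1, 15, 81, 125, 178]
  BxoIX (AACCCA, off=2): starts [17, 42, 48, 64, 151] → cuts [19, 44, 50, 66, 153]

Pooled cuts: [1, 7, 15, 19, 28, 39, 44, 50, 57, 66, 74, 81, 87, 94, 106, 119, 125, 150, 153, 160, 168, 178]

Fragment lengths:
  1→7: 6 bp
  7→15: 8 bp
  15→19: 4 bp
  19→28: 9 bp
  28→39: 11 bp
  39→44: 5 bp
  44→50: 6 bp
  50→57: 7 bp
  57→66: 9 bp
  66→74: 8 bp
  74→81: 7 bp
  81→87: 6 bp
  87→94: 7 bp
  94→106: 12 bp
  106→119: 13 bp
  119→125: 6 bp
  125→150: 25 bp
  150→153: 3 bp
  153→160: 7 bp
  160→168: 8 bp
  168→178: 10 bp
  178→1 (wrap): 192-178+1 = 15 bp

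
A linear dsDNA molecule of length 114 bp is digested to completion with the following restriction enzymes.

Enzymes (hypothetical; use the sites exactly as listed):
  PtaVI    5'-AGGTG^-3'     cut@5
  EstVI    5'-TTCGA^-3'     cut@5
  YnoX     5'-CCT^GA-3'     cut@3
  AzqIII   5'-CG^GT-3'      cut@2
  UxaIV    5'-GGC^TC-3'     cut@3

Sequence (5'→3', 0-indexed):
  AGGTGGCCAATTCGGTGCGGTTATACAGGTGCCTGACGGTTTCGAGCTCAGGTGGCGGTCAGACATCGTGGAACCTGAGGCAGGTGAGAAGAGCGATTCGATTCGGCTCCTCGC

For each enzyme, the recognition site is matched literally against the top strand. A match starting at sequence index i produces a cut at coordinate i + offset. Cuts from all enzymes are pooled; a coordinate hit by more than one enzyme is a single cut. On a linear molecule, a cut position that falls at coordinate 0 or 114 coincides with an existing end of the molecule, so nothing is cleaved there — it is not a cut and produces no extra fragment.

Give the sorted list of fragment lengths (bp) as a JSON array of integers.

[3,3,4,5,5,6,7,7,9,9,10,12,15,19]

Site scan:
  PtaVI (AGGTG, off=5): starts [0, 26, 49, 81] → cuts [5, 31, 54, 86]
  EstVI (TTCGA, off=5): starts [40, 96] → cuts [45, 101]
  YnoX (CCTGA, off=3): starts [31, 73] → cuts [34, 76]
  AzqIII (CGGT, off=2): starts [12, 17, 36, 55] → cuts [14, 19, 38, 57]
  UxaIV (GGCTC, off=3): starts [104] → cuts [107]

All cut coordinates (distinct, sorted): [5, 14, 19, 31, 34, 38, 45, 54, 57, 76, 86, 101, 107]

Fragment lengths:
  [0,5): 5 bp
  [5,14): 9 bp
  [14,19): 5 bp
  [19,31): 12 bp
  [31,34): 3 bp
  [34,38): 4 bp
  [38,45): 7 bp
  [45,54): 9 bp
  [54,57): 3 bp
  [57,76): 19 bp
  [76,86): 10 bp
  [86,101): 15 bp
  [101,107): 6 bp
  [107,114): 7 bp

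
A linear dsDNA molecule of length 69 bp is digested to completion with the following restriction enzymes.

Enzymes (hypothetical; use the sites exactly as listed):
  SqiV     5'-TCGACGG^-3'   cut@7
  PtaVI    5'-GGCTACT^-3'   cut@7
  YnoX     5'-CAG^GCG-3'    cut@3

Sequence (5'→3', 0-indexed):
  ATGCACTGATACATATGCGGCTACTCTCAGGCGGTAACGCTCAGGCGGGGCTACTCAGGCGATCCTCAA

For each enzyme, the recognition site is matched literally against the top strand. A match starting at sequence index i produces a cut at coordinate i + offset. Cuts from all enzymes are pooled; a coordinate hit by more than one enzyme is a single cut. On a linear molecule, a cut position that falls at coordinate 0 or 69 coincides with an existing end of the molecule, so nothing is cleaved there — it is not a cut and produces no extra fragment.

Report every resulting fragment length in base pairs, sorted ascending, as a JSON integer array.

[3,5,11,11,14,25]

Site scan:
  SqiV (TCGACGG, off=7): no sites
  PtaVI (GGCTACT, off=7): starts [18, 48] → cuts [25, 55]
  YnoX (CAGGCG, off=3): starts [27, 41, 55] → cuts [30, 44, 58]

Pooled cuts: [25, 30, 44, 55, 58]

Fragment lengths:
  [0,25): 25 bp
  [25,30): 5 bp
  [30,44): 14 bp
  [44,55): 11 bp
  [55,58): 3 bp
  [58,69): 11 bp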